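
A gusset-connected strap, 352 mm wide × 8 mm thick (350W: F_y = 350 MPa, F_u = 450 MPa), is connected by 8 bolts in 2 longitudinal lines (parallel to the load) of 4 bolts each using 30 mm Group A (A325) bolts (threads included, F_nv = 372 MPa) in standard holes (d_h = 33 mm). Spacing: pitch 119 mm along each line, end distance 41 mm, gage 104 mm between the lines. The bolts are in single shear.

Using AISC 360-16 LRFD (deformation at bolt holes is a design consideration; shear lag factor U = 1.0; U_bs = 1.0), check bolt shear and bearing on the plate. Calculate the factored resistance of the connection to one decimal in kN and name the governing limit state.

Bolt shear: A_b = π(30)²/4 = 706.86 mm². φR_n = 0.75 × 372 × 706.86 × 8 × 1 = 1577.7 kN.
Bearing (8 mm plate, F_u = 450 MPa): end bolts L_c = 41 − 33/2 = 24.5, R_n = min(1.2×24.5×8×450, 2.4×30×8×450) = 105.84 kN/bolt; interior L_c = 119 − 33 = 86, R_n = 259.2 kN/bolt. φR_n = 0.75 × (2×105.84 + 6×259.2) = 1325.2 kN.
Governing: min(1577.7, 1325.2) = 1325.2 kN → bearing.

1325.2 kN (bearing governs)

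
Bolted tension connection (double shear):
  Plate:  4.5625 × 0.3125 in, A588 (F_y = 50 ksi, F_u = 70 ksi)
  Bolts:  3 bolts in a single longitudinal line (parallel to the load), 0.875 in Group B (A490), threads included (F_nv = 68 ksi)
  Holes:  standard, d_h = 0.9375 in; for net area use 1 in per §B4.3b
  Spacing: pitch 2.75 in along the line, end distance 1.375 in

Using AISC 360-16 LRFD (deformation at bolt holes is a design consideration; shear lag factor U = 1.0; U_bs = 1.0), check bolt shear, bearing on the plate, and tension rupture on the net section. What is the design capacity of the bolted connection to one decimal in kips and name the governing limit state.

Bolt shear: A_b = π(0.875)²/4 = 0.60132 in². φR_n = 0.75 × 68 × 0.60132 × 3 × 2 = 184.0 kips.
Bearing (0.3125 in plate, F_u = 70 ksi): end bolts L_c = 1.375 − 0.9375/2 = 0.90625, R_n = min(1.2×0.90625×0.3125×70, 2.4×0.875×0.3125×70) = 23.789 kips/bolt; interior L_c = 2.75 − 0.9375 = 1.8125, R_n = 45.938 kips/bolt. φR_n = 0.75 × (1×23.789 + 2×45.938) = 86.7 kips.
Tension rupture (net): A_n = (4.5625 − 1×1)×0.3125 = 1.1133 in² (U = 1.0, A_e = A_n). φR_n = 0.75 × 70 × 1.1133 = 58.4 kips.
Governing: min(184.0, 86.7, 58.4) = 58.4 kips → net-section rupture.

58.4 kips (net-section rupture governs)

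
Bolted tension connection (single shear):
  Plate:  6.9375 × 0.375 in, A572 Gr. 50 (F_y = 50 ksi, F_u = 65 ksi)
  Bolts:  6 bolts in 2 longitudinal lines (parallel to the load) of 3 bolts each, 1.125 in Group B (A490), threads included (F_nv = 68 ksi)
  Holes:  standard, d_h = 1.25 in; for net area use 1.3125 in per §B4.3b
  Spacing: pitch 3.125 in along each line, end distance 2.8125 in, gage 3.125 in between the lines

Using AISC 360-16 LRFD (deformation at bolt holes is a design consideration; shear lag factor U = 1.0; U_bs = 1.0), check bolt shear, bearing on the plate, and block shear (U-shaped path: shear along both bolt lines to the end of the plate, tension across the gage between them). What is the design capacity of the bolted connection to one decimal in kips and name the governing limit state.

Bolt shear: A_b = π(1.125)²/4 = 0.99402 in². φR_n = 0.75 × 68 × 0.99402 × 6 × 1 = 304.2 kips.
Bearing (0.375 in plate, F_u = 65 ksi): end bolts L_c = 2.8125 − 1.25/2 = 2.1875, R_n = min(1.2×2.1875×0.375×65, 2.4×1.125×0.375×65) = 63.984 kips/bolt; interior L_c = 3.125 − 1.25 = 1.875, R_n = 54.844 kips/bolt. φR_n = 0.75 × (2×63.984 + 4×54.844) = 260.5 kips.
Block shear: shear path 2×[2.8125+2×3.125] = 2×9.0625 in, A_gv = 6.7969, A_nv = 2×(9.0625 − 2.5×1.3125)×0.375 = 4.3359 in²; tension across gage: (3.125 − 1×1.3125)×0.375 = 0.67969 in². R_n = min(0.6×65×4.3359, 0.6×50×6.7969) + 1.0×65×0.67969 = min(169.1, 203.91) + 44.18 = 213.28 kips. φR_n = 0.75 × 213.28 = 160.0 kips.
Governing: min(304.2, 260.5, 160.0) = 160.0 kips → block shear.

160.0 kips (block shear governs)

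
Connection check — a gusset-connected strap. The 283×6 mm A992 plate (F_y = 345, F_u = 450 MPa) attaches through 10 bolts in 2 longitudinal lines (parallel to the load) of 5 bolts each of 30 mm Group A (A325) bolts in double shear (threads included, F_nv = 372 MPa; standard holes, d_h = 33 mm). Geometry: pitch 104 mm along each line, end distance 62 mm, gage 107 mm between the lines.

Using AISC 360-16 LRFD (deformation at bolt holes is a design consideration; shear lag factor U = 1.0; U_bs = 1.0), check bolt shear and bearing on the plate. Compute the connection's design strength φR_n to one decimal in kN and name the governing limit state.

Bolt shear: A_b = π(30)²/4 = 706.86 mm². φR_n = 0.75 × 372 × 706.86 × 10 × 2 = 3944.3 kN.
Bearing (6 mm plate, F_u = 450 MPa): end bolts L_c = 62 − 33/2 = 45.5, R_n = min(1.2×45.5×6×450, 2.4×30×6×450) = 147.42 kN/bolt; interior L_c = 104 − 33 = 71, R_n = 194.4 kN/bolt. φR_n = 0.75 × (2×147.42 + 8×194.4) = 1387.5 kN.
Governing: min(3944.3, 1387.5) = 1387.5 kN → bearing.

1387.5 kN (bearing governs)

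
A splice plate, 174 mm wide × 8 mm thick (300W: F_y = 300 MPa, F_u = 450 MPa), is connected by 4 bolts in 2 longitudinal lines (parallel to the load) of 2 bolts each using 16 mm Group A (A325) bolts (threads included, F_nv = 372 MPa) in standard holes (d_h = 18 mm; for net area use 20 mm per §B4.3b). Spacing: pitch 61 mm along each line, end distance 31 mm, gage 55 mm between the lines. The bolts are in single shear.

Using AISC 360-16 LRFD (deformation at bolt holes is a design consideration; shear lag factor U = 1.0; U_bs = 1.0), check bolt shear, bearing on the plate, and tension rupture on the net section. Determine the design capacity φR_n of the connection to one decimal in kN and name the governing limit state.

Bolt shear: A_b = π(16)²/4 = 201.06 mm². φR_n = 0.75 × 372 × 201.06 × 4 × 1 = 224.4 kN.
Bearing (8 mm plate, F_u = 450 MPa): end bolts L_c = 31 − 18/2 = 22, R_n = min(1.2×22×8×450, 2.4×16×8×450) = 95.04 kN/bolt; interior L_c = 61 − 18 = 43, R_n = 138.24 kN/bolt. φR_n = 0.75 × (2×95.04 + 2×138.24) = 349.9 kN.
Tension rupture (net): A_n = (174 − 2×20)×8 = 1072 mm² (U = 1.0, A_e = A_n). φR_n = 0.75 × 450 × 1072 = 361.8 kN.
Governing: min(224.4, 349.9, 361.8) = 224.4 kN → bolt shear.

224.4 kN (bolt shear governs)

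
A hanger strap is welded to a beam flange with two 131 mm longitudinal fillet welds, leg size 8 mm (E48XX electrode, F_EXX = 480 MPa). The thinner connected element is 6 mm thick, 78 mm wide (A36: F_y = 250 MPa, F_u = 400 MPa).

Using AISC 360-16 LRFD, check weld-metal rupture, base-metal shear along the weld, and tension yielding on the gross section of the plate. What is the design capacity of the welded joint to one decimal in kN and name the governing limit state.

105.3 kN (gross-section yield governs)

Weld metal: throat = 0.707×8 = 5.656 mm, L = 2×131 = 262 mm. φR_n = 0.75 × 0.6 × 480 × 5.656 × 262 = 320.1 kN.
Base metal shear (6 mm plate): yield φR_n = 1.0×0.6×250×6×262 = 235.8 kN; rupture φR_n = 0.75×0.6×400×6×262 = 283.0 kN; take 235.8 kN (yield).
Tension yield (gross): A_g = 78×6 = 468 mm². φR_n = 0.90 × 250 × 468 = 105.3 kN.
Governing: min(320.1, 235.8, 105.3) = 105.3 kN → gross-section yield.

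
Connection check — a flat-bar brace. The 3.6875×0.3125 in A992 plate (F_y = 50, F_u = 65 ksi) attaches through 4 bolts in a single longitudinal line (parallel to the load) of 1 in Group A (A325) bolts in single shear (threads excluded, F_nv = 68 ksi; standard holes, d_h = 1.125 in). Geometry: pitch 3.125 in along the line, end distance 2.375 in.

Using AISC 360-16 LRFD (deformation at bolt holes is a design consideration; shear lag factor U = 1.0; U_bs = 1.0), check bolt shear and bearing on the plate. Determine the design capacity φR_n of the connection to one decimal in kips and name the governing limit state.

142.8 kips (bearing governs)

Bolt shear: A_b = π(1)²/4 = 0.7854 in². φR_n = 0.75 × 68 × 0.7854 × 4 × 1 = 160.2 kips.
Bearing (0.3125 in plate, F_u = 65 ksi): end bolts L_c = 2.375 − 1.125/2 = 1.8125, R_n = min(1.2×1.8125×0.3125×65, 2.4×1×0.3125×65) = 44.18 kips/bolt; interior L_c = 3.125 − 1.125 = 2, R_n = 48.75 kips/bolt. φR_n = 0.75 × (1×44.18 + 3×48.75) = 142.8 kips.
Governing: min(160.2, 142.8) = 142.8 kips → bearing.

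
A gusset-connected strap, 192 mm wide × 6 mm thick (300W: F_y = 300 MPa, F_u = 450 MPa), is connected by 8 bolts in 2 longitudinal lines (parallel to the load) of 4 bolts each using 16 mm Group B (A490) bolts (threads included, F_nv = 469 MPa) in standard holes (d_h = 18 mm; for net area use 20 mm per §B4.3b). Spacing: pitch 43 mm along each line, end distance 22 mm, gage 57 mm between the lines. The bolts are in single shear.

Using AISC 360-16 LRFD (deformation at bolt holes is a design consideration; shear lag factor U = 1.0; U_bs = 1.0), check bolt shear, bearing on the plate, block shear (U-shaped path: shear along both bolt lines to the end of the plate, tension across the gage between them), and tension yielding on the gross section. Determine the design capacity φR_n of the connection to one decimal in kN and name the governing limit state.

Bolt shear: A_b = π(16)²/4 = 201.06 mm². φR_n = 0.75 × 469 × 201.06 × 8 × 1 = 565.8 kN.
Bearing (6 mm plate, F_u = 450 MPa): end bolts L_c = 22 − 18/2 = 13, R_n = min(1.2×13×6×450, 2.4×16×6×450) = 42.12 kN/bolt; interior L_c = 43 − 18 = 25, R_n = 81 kN/bolt. φR_n = 0.75 × (2×42.12 + 6×81) = 427.7 kN.
Block shear: shear path 2×[22+3×43] = 2×151 mm, A_gv = 1812, A_nv = 2×(151 − 3.5×20)×6 = 972 mm²; tension across gage: (57 − 1×20)×6 = 222 mm². R_n = min(0.6×450×972, 0.6×300×1812) + 1.0×450×222 = min(262.44, 326.16) + 99.9 = 362.34 kN. φR_n = 0.75 × 362.34 = 271.8 kN.
Tension yield (gross): A_g = 192×6 = 1152 mm². φR_n = 0.90 × 300 × 1152 = 311.0 kN.
Governing: min(565.8, 427.7, 271.8, 311.0) = 271.8 kN → block shear.

271.8 kN (block shear governs)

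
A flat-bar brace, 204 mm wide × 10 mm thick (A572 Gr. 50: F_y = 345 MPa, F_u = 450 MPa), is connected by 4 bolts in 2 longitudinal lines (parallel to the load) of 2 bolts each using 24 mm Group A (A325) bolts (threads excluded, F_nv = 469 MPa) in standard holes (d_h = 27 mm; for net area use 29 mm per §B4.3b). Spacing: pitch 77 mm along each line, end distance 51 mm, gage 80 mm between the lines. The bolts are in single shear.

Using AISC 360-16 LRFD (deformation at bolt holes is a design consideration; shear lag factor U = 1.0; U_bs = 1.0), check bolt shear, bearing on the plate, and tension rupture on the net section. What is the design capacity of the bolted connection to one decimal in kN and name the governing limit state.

Bolt shear: A_b = π(24)²/4 = 452.39 mm². φR_n = 0.75 × 469 × 452.39 × 4 × 1 = 636.5 kN.
Bearing (10 mm plate, F_u = 450 MPa): end bolts L_c = 51 − 27/2 = 37.5, R_n = min(1.2×37.5×10×450, 2.4×24×10×450) = 202.5 kN/bolt; interior L_c = 77 − 27 = 50, R_n = 259.2 kN/bolt. φR_n = 0.75 × (2×202.5 + 2×259.2) = 692.6 kN.
Tension rupture (net): A_n = (204 − 2×29)×10 = 1460 mm² (U = 1.0, A_e = A_n). φR_n = 0.75 × 450 × 1460 = 492.8 kN.
Governing: min(636.5, 692.6, 492.8) = 492.8 kN → net-section rupture.

492.8 kN (net-section rupture governs)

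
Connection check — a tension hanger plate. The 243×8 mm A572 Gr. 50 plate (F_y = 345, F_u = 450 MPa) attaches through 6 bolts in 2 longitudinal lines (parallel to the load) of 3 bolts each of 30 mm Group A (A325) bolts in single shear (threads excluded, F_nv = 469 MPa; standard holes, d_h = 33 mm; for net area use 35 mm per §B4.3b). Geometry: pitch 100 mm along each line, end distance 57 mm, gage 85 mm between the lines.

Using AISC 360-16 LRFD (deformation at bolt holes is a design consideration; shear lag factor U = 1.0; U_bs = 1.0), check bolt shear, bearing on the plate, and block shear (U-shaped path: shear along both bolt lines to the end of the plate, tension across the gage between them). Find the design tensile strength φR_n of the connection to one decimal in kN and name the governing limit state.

Bolt shear: A_b = π(30)²/4 = 706.86 mm². φR_n = 0.75 × 469 × 706.86 × 6 × 1 = 1491.8 kN.
Bearing (8 mm plate, F_u = 450 MPa): end bolts L_c = 57 − 33/2 = 40.5, R_n = min(1.2×40.5×8×450, 2.4×30×8×450) = 174.96 kN/bolt; interior L_c = 100 − 33 = 67, R_n = 259.2 kN/bolt. φR_n = 0.75 × (2×174.96 + 4×259.2) = 1040.0 kN.
Block shear: shear path 2×[57+2×100] = 2×257 mm, A_gv = 4112, A_nv = 2×(257 − 2.5×35)×8 = 2712 mm²; tension across gage: (85 − 1×35)×8 = 400 mm². R_n = min(0.6×450×2712, 0.6×345×4112) + 1.0×450×400 = min(732.24, 851.18) + 180 = 912.24 kN. φR_n = 0.75 × 912.24 = 684.2 kN.
Governing: min(1491.8, 1040.0, 684.2) = 684.2 kN → block shear.

684.2 kN (block shear governs)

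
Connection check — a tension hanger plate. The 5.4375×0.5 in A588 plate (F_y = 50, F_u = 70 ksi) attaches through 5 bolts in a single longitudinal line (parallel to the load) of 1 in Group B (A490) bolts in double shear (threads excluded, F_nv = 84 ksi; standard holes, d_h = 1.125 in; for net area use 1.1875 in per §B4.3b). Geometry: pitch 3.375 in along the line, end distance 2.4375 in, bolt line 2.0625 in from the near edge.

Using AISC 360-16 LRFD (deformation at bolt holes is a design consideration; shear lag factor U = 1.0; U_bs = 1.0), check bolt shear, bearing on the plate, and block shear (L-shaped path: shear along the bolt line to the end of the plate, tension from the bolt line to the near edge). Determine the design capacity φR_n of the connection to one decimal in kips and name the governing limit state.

205.4 kips (block shear governs)

Bolt shear: A_b = π(1)²/4 = 0.7854 in². φR_n = 0.75 × 84 × 0.7854 × 5 × 2 = 494.8 kips.
Bearing (0.5 in plate, F_u = 70 ksi): end bolts L_c = 2.4375 − 1.125/2 = 1.875, R_n = min(1.2×1.875×0.5×70, 2.4×1×0.5×70) = 78.75 kips/bolt; interior L_c = 3.375 − 1.125 = 2.25, R_n = 84 kips/bolt. φR_n = 0.75 × (1×78.75 + 4×84) = 311.1 kips.
Block shear: shear path 1×[2.4375+4×3.375] = 1×15.9375 in, A_gv = 7.9688, A_nv = 1×(15.9375 − 4.5×1.1875)×0.5 = 5.2969 in²; tension to near edge: (2.0625 − 0.5×1.1875)×0.5 = 0.73438 in². R_n = min(0.6×70×5.2969, 0.6×50×7.9688) + 1.0×70×0.73438 = min(222.47, 239.06) + 51.407 = 273.88 kips. φR_n = 0.75 × 273.88 = 205.4 kips.
Governing: min(494.8, 311.1, 205.4) = 205.4 kips → block shear.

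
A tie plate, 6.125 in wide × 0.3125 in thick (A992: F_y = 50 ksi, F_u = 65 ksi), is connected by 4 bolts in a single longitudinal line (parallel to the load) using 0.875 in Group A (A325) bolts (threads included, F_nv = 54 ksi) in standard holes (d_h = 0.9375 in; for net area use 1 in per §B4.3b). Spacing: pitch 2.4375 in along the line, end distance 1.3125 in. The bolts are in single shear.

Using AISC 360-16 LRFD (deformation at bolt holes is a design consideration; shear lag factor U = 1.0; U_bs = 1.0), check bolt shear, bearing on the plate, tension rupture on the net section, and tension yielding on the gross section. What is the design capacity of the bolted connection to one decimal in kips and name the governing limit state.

78.1 kips (net-section rupture governs)

Bolt shear: A_b = π(0.875)²/4 = 0.60132 in². φR_n = 0.75 × 54 × 0.60132 × 4 × 1 = 97.4 kips.
Bearing (0.3125 in plate, F_u = 65 ksi): end bolts L_c = 1.3125 − 0.9375/2 = 0.84375, R_n = min(1.2×0.84375×0.3125×65, 2.4×0.875×0.3125×65) = 20.566 kips/bolt; interior L_c = 2.4375 − 0.9375 = 1.5, R_n = 36.563 kips/bolt. φR_n = 0.75 × (1×20.566 + 3×36.563) = 97.7 kips.
Tension rupture (net): A_n = (6.125 − 1×1)×0.3125 = 1.6016 in² (U = 1.0, A_e = A_n). φR_n = 0.75 × 65 × 1.6016 = 78.1 kips.
Tension yield (gross): A_g = 6.125×0.3125 = 1.9141 in². φR_n = 0.90 × 50 × 1.9141 = 86.1 kips.
Governing: min(97.4, 97.7, 78.1, 86.1) = 78.1 kips → net-section rupture.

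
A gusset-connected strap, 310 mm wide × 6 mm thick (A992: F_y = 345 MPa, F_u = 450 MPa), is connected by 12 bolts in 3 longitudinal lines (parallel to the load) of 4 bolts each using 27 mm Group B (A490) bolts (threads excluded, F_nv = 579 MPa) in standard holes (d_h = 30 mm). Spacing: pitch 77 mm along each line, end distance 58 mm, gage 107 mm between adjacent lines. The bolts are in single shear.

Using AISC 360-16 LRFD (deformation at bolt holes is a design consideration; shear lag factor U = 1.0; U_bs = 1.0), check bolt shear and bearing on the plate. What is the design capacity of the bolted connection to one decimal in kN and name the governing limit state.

1341.4 kN (bearing governs)

Bolt shear: A_b = π(27)²/4 = 572.56 mm². φR_n = 0.75 × 579 × 572.56 × 12 × 1 = 2983.6 kN.
Bearing (6 mm plate, F_u = 450 MPa): end bolts L_c = 58 − 30/2 = 43, R_n = min(1.2×43×6×450, 2.4×27×6×450) = 139.32 kN/bolt; interior L_c = 77 − 30 = 47, R_n = 152.28 kN/bolt. φR_n = 0.75 × (3×139.32 + 9×152.28) = 1341.4 kN.
Governing: min(2983.6, 1341.4) = 1341.4 kN → bearing.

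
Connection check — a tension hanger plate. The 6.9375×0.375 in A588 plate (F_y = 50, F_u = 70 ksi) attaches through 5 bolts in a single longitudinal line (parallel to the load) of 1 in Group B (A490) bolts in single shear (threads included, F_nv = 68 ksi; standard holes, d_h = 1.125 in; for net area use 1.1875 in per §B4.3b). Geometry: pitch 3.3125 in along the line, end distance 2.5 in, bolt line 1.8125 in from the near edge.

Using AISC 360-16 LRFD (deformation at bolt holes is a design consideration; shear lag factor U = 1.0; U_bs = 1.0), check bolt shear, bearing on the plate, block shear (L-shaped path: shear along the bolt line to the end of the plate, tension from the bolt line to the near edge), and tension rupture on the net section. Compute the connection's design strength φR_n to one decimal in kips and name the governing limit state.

Bolt shear: A_b = π(1)²/4 = 0.7854 in². φR_n = 0.75 × 68 × 0.7854 × 5 × 1 = 200.3 kips.
Bearing (0.375 in plate, F_u = 70 ksi): end bolts L_c = 2.5 − 1.125/2 = 1.9375, R_n = min(1.2×1.9375×0.375×70, 2.4×1×0.375×70) = 61.031 kips/bolt; interior L_c = 3.3125 − 1.125 = 2.1875, R_n = 63 kips/bolt. φR_n = 0.75 × (1×61.031 + 4×63) = 234.8 kips.
Block shear: shear path 1×[2.5+4×3.3125] = 1×15.75 in, A_gv = 5.9063, A_nv = 1×(15.75 − 4.5×1.1875)×0.375 = 3.9023 in²; tension to near edge: (1.8125 − 0.5×1.1875)×0.375 = 0.45703 in². R_n = min(0.6×70×3.9023, 0.6×50×5.9063) + 1.0×70×0.45703 = min(163.9, 177.19) + 31.992 = 195.89 kips. φR_n = 0.75 × 195.89 = 146.9 kips.
Tension rupture (net): A_n = (6.9375 − 1×1.1875)×0.375 = 2.1563 in² (U = 1.0, A_e = A_n). φR_n = 0.75 × 70 × 2.1563 = 113.2 kips.
Governing: min(200.3, 234.8, 146.9, 113.2) = 113.2 kips → net-section rupture.

113.2 kips (net-section rupture governs)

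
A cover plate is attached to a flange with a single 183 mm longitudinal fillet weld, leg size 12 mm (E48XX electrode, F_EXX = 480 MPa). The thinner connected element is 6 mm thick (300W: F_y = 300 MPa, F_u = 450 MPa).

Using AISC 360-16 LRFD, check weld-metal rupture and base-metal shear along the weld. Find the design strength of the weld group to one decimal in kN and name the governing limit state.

Weld metal: throat = 0.707×12 = 8.484 mm, L = 183 mm. φR_n = 0.75 × 0.6 × 480 × 8.484 × 183 = 335.4 kN.
Base metal shear (6 mm plate): yield φR_n = 1.0×0.6×300×6×183 = 197.6 kN; rupture φR_n = 0.75×0.6×450×6×183 = 222.3 kN; take 197.6 kN (yield).
Governing: min(335.4, 197.6) = 197.6 kN → base-metal shear.

197.6 kN (base-metal shear governs)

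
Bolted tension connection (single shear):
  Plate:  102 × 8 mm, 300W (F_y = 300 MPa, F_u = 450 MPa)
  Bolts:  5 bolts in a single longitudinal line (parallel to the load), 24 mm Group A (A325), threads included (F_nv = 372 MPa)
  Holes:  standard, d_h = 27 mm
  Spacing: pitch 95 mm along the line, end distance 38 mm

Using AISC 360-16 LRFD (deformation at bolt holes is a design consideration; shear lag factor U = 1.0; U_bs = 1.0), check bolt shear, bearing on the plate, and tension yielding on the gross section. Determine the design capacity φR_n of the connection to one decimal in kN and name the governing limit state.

220.3 kN (gross-section yield governs)

Bolt shear: A_b = π(24)²/4 = 452.39 mm². φR_n = 0.75 × 372 × 452.39 × 5 × 1 = 631.1 kN.
Bearing (8 mm plate, F_u = 450 MPa): end bolts L_c = 38 − 27/2 = 24.5, R_n = min(1.2×24.5×8×450, 2.4×24×8×450) = 105.84 kN/bolt; interior L_c = 95 − 27 = 68, R_n = 207.36 kN/bolt. φR_n = 0.75 × (1×105.84 + 4×207.36) = 701.5 kN.
Tension yield (gross): A_g = 102×8 = 816 mm². φR_n = 0.90 × 300 × 816 = 220.3 kN.
Governing: min(631.1, 701.5, 220.3) = 220.3 kN → gross-section yield.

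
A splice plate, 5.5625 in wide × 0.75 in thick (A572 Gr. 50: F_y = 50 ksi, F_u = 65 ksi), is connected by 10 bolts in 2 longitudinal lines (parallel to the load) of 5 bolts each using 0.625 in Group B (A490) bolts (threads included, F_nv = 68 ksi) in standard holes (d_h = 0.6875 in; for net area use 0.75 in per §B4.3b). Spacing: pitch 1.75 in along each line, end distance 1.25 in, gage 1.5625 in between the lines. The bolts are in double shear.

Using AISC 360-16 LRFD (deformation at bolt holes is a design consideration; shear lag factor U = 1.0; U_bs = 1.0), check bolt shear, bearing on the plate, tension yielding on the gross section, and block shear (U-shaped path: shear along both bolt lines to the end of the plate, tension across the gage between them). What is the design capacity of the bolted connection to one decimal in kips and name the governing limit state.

Bolt shear: A_b = π(0.625)²/4 = 0.3068 in². φR_n = 0.75 × 68 × 0.3068 × 10 × 2 = 312.9 kips.
Bearing (0.75 in plate, F_u = 65 ksi): end bolts L_c = 1.25 − 0.6875/2 = 0.90625, R_n = min(1.2×0.90625×0.75×65, 2.4×0.625×0.75×65) = 53.016 kips/bolt; interior L_c = 1.75 − 0.6875 = 1.0625, R_n = 62.156 kips/bolt. φR_n = 0.75 × (2×53.016 + 8×62.156) = 452.5 kips.
Tension yield (gross): A_g = 5.5625×0.75 = 4.1719 in². φR_n = 0.90 × 50 × 4.1719 = 187.7 kips.
Block shear: shear path 2×[1.25+4×1.75] = 2×8.25 in, A_gv = 12.375, A_nv = 2×(8.25 − 4.5×0.75)×0.75 = 7.3125 in²; tension across gage: (1.5625 − 1×0.75)×0.75 = 0.60938 in². R_n = min(0.6×65×7.3125, 0.6×50×12.375) + 1.0×65×0.60938 = min(285.19, 371.25) + 39.61 = 324.8 kips. φR_n = 0.75 × 324.8 = 243.6 kips.
Governing: min(312.9, 452.5, 187.7, 243.6) = 187.7 kips → gross-section yield.

187.7 kips (gross-section yield governs)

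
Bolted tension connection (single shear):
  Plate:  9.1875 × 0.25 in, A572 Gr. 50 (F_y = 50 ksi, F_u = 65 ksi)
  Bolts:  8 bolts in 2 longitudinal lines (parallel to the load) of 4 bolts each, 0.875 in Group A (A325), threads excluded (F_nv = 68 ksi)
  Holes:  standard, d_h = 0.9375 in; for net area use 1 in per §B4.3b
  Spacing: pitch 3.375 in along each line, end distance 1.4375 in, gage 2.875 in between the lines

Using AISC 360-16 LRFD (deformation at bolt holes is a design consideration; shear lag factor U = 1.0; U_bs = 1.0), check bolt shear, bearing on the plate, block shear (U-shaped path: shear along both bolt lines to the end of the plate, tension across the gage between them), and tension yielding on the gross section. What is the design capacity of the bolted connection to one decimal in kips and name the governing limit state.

Bolt shear: A_b = π(0.875)²/4 = 0.60132 in². φR_n = 0.75 × 68 × 0.60132 × 8 × 1 = 245.3 kips.
Bearing (0.25 in plate, F_u = 65 ksi): end bolts L_c = 1.4375 − 0.9375/2 = 0.96875, R_n = min(1.2×0.96875×0.25×65, 2.4×0.875×0.25×65) = 18.891 kips/bolt; interior L_c = 3.375 − 0.9375 = 2.4375, R_n = 34.125 kips/bolt. φR_n = 0.75 × (2×18.891 + 6×34.125) = 181.9 kips.
Block shear: shear path 2×[1.4375+3×3.375] = 2×11.5625 in, A_gv = 5.7813, A_nv = 2×(11.5625 − 3.5×1)×0.25 = 4.0313 in²; tension across gage: (2.875 − 1×1)×0.25 = 0.46875 in². R_n = min(0.6×65×4.0313, 0.6×50×5.7813) + 1.0×65×0.46875 = min(157.22, 173.44) + 30.469 = 187.69 kips. φR_n = 0.75 × 187.69 = 140.8 kips.
Tension yield (gross): A_g = 9.1875×0.25 = 2.2969 in². φR_n = 0.90 × 50 × 2.2969 = 103.4 kips.
Governing: min(245.3, 181.9, 140.8, 103.4) = 103.4 kips → gross-section yield.

103.4 kips (gross-section yield governs)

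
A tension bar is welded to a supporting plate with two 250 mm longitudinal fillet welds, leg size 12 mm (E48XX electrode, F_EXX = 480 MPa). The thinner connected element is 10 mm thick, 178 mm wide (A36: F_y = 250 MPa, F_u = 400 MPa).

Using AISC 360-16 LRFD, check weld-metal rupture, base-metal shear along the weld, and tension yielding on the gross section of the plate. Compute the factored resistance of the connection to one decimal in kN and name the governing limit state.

400.5 kN (gross-section yield governs)

Weld metal: throat = 0.707×12 = 8.484 mm, L = 2×250 = 500 mm. φR_n = 0.75 × 0.6 × 480 × 8.484 × 500 = 916.3 kN.
Base metal shear (10 mm plate): yield φR_n = 1.0×0.6×250×10×500 = 750.0 kN; rupture φR_n = 0.75×0.6×400×10×500 = 900.0 kN; take 750.0 kN (yield).
Tension yield (gross): A_g = 178×10 = 1780 mm². φR_n = 0.90 × 250 × 1780 = 400.5 kN.
Governing: min(916.3, 750.0, 400.5) = 400.5 kN → gross-section yield.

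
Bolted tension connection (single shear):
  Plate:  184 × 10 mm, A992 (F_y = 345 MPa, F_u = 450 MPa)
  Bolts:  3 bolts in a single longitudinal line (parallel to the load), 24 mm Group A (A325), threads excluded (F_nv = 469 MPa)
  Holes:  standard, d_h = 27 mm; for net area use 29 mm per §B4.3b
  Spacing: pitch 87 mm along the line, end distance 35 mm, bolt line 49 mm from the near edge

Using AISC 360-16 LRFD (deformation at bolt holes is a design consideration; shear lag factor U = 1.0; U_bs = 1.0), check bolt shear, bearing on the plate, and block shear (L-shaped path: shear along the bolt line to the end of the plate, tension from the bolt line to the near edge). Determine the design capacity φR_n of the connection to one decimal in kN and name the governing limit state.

392.9 kN (block shear governs)

Bolt shear: A_b = π(24)²/4 = 452.39 mm². φR_n = 0.75 × 469 × 452.39 × 3 × 1 = 477.4 kN.
Bearing (10 mm plate, F_u = 450 MPa): end bolts L_c = 35 − 27/2 = 21.5, R_n = min(1.2×21.5×10×450, 2.4×24×10×450) = 116.1 kN/bolt; interior L_c = 87 − 27 = 60, R_n = 259.2 kN/bolt. φR_n = 0.75 × (1×116.1 + 2×259.2) = 475.9 kN.
Block shear: shear path 1×[35+2×87] = 1×209 mm, A_gv = 2090, A_nv = 1×(209 − 2.5×29)×10 = 1365 mm²; tension to near edge: (49 − 0.5×29)×10 = 345 mm². R_n = min(0.6×450×1365, 0.6×345×2090) + 1.0×450×345 = min(368.55, 432.63) + 155.25 = 523.8 kN. φR_n = 0.75 × 523.8 = 392.9 kN.
Governing: min(477.4, 475.9, 392.9) = 392.9 kN → block shear.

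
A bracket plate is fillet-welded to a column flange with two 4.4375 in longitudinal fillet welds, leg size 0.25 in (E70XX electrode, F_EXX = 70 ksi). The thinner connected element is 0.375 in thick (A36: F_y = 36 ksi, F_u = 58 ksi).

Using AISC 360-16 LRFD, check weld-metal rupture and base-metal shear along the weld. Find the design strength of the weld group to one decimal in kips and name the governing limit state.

Weld metal: throat = 0.707×0.25 = 0.17675 in, L = 2×4.4375 = 8.875 in. φR_n = 0.75 × 0.6 × 70 × 0.17675 × 8.875 = 49.4 kips.
Base metal shear (0.375 in plate): yield φR_n = 1.0×0.6×36×0.375×8.875 = 71.9 kips; rupture φR_n = 0.75×0.6×58×0.375×8.875 = 86.9 kips; take 71.9 kips (yield).
Governing: min(49.4, 71.9) = 49.4 kips → weld metal.

49.4 kips (weld metal governs)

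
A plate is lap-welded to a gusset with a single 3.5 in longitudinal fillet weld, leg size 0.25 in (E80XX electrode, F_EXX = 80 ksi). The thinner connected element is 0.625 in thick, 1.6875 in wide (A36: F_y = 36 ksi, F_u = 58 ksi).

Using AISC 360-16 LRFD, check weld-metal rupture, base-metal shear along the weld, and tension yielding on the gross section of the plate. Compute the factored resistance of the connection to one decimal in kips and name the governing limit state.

22.3 kips (weld metal governs)

Weld metal: throat = 0.707×0.25 = 0.17675 in, L = 3.5 in. φR_n = 0.75 × 0.6 × 80 × 0.17675 × 3.5 = 22.3 kips.
Base metal shear (0.625 in plate): yield φR_n = 1.0×0.6×36×0.625×3.5 = 47.3 kips; rupture φR_n = 0.75×0.6×58×0.625×3.5 = 57.1 kips; take 47.3 kips (yield).
Tension yield (gross): A_g = 1.6875×0.625 = 1.0547 in². φR_n = 0.90 × 36 × 1.0547 = 34.2 kips.
Governing: min(22.3, 47.3, 34.2) = 22.3 kips → weld metal.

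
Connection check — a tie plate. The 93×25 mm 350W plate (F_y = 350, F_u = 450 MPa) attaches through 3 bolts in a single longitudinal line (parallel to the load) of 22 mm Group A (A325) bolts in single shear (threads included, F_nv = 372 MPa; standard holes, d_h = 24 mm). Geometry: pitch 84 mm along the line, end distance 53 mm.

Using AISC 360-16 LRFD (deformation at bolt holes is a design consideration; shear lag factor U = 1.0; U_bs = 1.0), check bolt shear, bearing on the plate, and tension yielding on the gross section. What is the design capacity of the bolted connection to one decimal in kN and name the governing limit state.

Bolt shear: A_b = π(22)²/4 = 380.13 mm². φR_n = 0.75 × 372 × 380.13 × 3 × 1 = 318.2 kN.
Bearing (25 mm plate, F_u = 450 MPa): end bolts L_c = 53 − 24/2 = 41, R_n = min(1.2×41×25×450, 2.4×22×25×450) = 553.5 kN/bolt; interior L_c = 84 − 24 = 60, R_n = 594 kN/bolt. φR_n = 0.75 × (1×553.5 + 2×594) = 1306.1 kN.
Tension yield (gross): A_g = 93×25 = 2325 mm². φR_n = 0.90 × 350 × 2325 = 732.4 kN.
Governing: min(318.2, 1306.1, 732.4) = 318.2 kN → bolt shear.

318.2 kN (bolt shear governs)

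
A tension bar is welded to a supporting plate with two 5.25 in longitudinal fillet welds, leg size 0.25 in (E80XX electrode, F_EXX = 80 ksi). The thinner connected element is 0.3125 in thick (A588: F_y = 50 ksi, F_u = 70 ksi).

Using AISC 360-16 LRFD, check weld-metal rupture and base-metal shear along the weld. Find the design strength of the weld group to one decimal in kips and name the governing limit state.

Weld metal: throat = 0.707×0.25 = 0.17675 in, L = 2×5.25 = 10.5 in. φR_n = 0.75 × 0.6 × 80 × 0.17675 × 10.5 = 66.8 kips.
Base metal shear (0.3125 in plate): yield φR_n = 1.0×0.6×50×0.3125×10.5 = 98.4 kips; rupture φR_n = 0.75×0.6×70×0.3125×10.5 = 103.4 kips; take 98.4 kips (yield).
Governing: min(66.8, 98.4) = 66.8 kips → weld metal.

66.8 kips (weld metal governs)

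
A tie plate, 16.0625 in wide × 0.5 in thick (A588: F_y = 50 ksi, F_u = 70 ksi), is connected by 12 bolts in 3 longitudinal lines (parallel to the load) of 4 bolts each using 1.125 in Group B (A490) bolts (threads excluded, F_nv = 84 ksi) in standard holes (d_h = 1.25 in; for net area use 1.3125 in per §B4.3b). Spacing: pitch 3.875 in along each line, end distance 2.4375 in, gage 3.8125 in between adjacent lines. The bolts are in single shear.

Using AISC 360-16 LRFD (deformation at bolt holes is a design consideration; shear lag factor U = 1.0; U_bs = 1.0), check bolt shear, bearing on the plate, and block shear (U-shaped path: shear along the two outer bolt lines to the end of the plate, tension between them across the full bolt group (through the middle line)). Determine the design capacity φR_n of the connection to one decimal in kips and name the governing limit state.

Bolt shear: A_b = π(1.125)²/4 = 0.99402 in². φR_n = 0.75 × 84 × 0.99402 × 12 × 1 = 751.5 kips.
Bearing (0.5 in plate, F_u = 70 ksi): end bolts L_c = 2.4375 − 1.25/2 = 1.8125, R_n = min(1.2×1.8125×0.5×70, 2.4×1.125×0.5×70) = 76.125 kips/bolt; interior L_c = 3.875 − 1.25 = 2.625, R_n = 94.5 kips/bolt. φR_n = 0.75 × (3×76.125 + 9×94.5) = 809.2 kips.
Block shear: shear path 2×[2.4375+3×3.875] = 2×14.0625 in, A_gv = 14.063, A_nv = 2×(14.0625 − 3.5×1.3125)×0.5 = 9.4688 in²; tension across gage: (7.625 − 2×1.3125)×0.5 = 2.5 in². R_n = min(0.6×70×9.4688, 0.6×50×14.063) + 1.0×70×2.5 = min(397.69, 421.89) + 175 = 572.69 kips. φR_n = 0.75 × 572.69 = 429.5 kips.
Governing: min(751.5, 809.2, 429.5) = 429.5 kips → block shear.

429.5 kips (block shear governs)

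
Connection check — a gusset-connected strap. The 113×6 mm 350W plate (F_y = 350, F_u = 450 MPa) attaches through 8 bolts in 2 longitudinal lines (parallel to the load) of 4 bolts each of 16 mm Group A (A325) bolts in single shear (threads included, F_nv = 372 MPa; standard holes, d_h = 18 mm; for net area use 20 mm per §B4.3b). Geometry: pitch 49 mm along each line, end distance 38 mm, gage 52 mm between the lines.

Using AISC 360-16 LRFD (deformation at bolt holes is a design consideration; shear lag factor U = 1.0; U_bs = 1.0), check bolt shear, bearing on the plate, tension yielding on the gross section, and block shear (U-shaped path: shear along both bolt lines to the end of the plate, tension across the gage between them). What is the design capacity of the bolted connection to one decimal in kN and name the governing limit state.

Bolt shear: A_b = π(16)²/4 = 201.06 mm². φR_n = 0.75 × 372 × 201.06 × 8 × 1 = 448.8 kN.
Bearing (6 mm plate, F_u = 450 MPa): end bolts L_c = 38 − 18/2 = 29, R_n = min(1.2×29×6×450, 2.4×16×6×450) = 93.96 kN/bolt; interior L_c = 49 − 18 = 31, R_n = 100.44 kN/bolt. φR_n = 0.75 × (2×93.96 + 6×100.44) = 592.9 kN.
Tension yield (gross): A_g = 113×6 = 678 mm². φR_n = 0.90 × 350 × 678 = 213.6 kN.
Block shear: shear path 2×[38+3×49] = 2×185 mm, A_gv = 2220, A_nv = 2×(185 − 3.5×20)×6 = 1380 mm²; tension across gage: (52 − 1×20)×6 = 192 mm². R_n = min(0.6×450×1380, 0.6×350×2220) + 1.0×450×192 = min(372.6, 466.2) + 86.4 = 459 kN. φR_n = 0.75 × 459 = 344.3 kN.
Governing: min(448.8, 592.9, 213.6, 344.3) = 213.6 kN → gross-section yield.

213.6 kN (gross-section yield governs)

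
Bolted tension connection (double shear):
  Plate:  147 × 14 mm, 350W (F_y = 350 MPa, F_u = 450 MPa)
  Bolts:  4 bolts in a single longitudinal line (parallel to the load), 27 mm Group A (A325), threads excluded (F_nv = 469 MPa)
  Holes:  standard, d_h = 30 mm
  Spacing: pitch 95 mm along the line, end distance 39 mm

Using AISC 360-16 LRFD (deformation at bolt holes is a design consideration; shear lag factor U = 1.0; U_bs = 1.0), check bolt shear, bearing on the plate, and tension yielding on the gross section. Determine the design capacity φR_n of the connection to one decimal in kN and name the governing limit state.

648.3 kN (gross-section yield governs)

Bolt shear: A_b = π(27)²/4 = 572.56 mm². φR_n = 0.75 × 469 × 572.56 × 4 × 2 = 1611.2 kN.
Bearing (14 mm plate, F_u = 450 MPa): end bolts L_c = 39 − 30/2 = 24, R_n = min(1.2×24×14×450, 2.4×27×14×450) = 181.44 kN/bolt; interior L_c = 95 − 30 = 65, R_n = 408.24 kN/bolt. φR_n = 0.75 × (1×181.44 + 3×408.24) = 1054.6 kN.
Tension yield (gross): A_g = 147×14 = 2058 mm². φR_n = 0.90 × 350 × 2058 = 648.3 kN.
Governing: min(1611.2, 1054.6, 648.3) = 648.3 kN → gross-section yield.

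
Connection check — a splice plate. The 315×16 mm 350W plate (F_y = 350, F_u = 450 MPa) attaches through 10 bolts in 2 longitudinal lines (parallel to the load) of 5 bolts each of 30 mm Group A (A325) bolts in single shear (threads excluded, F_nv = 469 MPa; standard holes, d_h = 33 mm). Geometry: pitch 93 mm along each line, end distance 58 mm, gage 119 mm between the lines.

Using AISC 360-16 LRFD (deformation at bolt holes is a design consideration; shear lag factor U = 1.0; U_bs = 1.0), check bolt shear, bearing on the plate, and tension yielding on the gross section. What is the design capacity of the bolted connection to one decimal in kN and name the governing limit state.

1587.6 kN (gross-section yield governs)

Bolt shear: A_b = π(30)²/4 = 706.86 mm². φR_n = 0.75 × 469 × 706.86 × 10 × 1 = 2486.4 kN.
Bearing (16 mm plate, F_u = 450 MPa): end bolts L_c = 58 − 33/2 = 41.5, R_n = min(1.2×41.5×16×450, 2.4×30×16×450) = 358.56 kN/bolt; interior L_c = 93 − 33 = 60, R_n = 518.4 kN/bolt. φR_n = 0.75 × (2×358.56 + 8×518.4) = 3648.2 kN.
Tension yield (gross): A_g = 315×16 = 5040 mm². φR_n = 0.90 × 350 × 5040 = 1587.6 kN.
Governing: min(2486.4, 3648.2, 1587.6) = 1587.6 kN → gross-section yield.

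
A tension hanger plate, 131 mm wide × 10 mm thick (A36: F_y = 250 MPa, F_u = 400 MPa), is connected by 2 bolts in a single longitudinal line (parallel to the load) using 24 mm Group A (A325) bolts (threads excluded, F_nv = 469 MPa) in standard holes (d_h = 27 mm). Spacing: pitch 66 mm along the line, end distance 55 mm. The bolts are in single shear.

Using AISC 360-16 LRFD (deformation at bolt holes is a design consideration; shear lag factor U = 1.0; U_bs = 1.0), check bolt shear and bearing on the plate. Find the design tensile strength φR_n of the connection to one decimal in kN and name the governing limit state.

Bolt shear: A_b = π(24)²/4 = 452.39 mm². φR_n = 0.75 × 469 × 452.39 × 2 × 1 = 318.3 kN.
Bearing (10 mm plate, F_u = 400 MPa): end bolts L_c = 55 − 27/2 = 41.5, R_n = min(1.2×41.5×10×400, 2.4×24×10×400) = 199.2 kN/bolt; interior L_c = 66 − 27 = 39, R_n = 187.2 kN/bolt. φR_n = 0.75 × (1×199.2 + 1×187.2) = 289.8 kN.
Governing: min(318.3, 289.8) = 289.8 kN → bearing.

289.8 kN (bearing governs)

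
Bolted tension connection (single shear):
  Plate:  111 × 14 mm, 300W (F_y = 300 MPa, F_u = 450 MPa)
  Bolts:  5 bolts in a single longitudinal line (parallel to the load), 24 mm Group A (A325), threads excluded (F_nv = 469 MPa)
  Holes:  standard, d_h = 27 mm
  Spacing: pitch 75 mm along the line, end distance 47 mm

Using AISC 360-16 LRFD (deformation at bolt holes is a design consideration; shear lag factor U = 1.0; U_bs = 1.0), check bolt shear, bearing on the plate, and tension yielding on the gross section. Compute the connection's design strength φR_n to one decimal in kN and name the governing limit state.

Bolt shear: A_b = π(24)²/4 = 452.39 mm². φR_n = 0.75 × 469 × 452.39 × 5 × 1 = 795.6 kN.
Bearing (14 mm plate, F_u = 450 MPa): end bolts L_c = 47 − 27/2 = 33.5, R_n = min(1.2×33.5×14×450, 2.4×24×14×450) = 253.26 kN/bolt; interior L_c = 75 − 27 = 48, R_n = 362.88 kN/bolt. φR_n = 0.75 × (1×253.26 + 4×362.88) = 1278.6 kN.
Tension yield (gross): A_g = 111×14 = 1554 mm². φR_n = 0.90 × 300 × 1554 = 419.6 kN.
Governing: min(795.6, 1278.6, 419.6) = 419.6 kN → gross-section yield.

419.6 kN (gross-section yield governs)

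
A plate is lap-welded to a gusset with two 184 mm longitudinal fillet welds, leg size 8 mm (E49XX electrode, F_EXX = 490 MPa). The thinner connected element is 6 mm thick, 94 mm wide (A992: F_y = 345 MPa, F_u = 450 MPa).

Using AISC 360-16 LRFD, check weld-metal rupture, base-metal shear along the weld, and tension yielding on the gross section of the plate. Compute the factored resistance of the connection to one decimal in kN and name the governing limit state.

Weld metal: throat = 0.707×8 = 5.656 mm, L = 2×184 = 368 mm. φR_n = 0.75 × 0.6 × 490 × 5.656 × 368 = 459.0 kN.
Base metal shear (6 mm plate): yield φR_n = 1.0×0.6×345×6×368 = 457.1 kN; rupture φR_n = 0.75×0.6×450×6×368 = 447.1 kN; take 447.1 kN (rupture).
Tension yield (gross): A_g = 94×6 = 564 mm². φR_n = 0.90 × 345 × 564 = 175.1 kN.
Governing: min(459.0, 447.1, 175.1) = 175.1 kN → gross-section yield.

175.1 kN (gross-section yield governs)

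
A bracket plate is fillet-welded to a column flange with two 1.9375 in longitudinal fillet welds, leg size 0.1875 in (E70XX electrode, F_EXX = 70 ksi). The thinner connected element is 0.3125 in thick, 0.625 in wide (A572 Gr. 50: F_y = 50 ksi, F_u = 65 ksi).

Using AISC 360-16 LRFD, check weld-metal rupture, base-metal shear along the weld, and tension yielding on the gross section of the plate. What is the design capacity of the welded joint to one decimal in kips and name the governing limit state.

Weld metal: throat = 0.707×0.1875 = 0.13256 in, L = 2×1.9375 = 3.875 in. φR_n = 0.75 × 0.6 × 70 × 0.13256 × 3.875 = 16.2 kips.
Base metal shear (0.3125 in plate): yield φR_n = 1.0×0.6×50×0.3125×3.875 = 36.3 kips; rupture φR_n = 0.75×0.6×65×0.3125×3.875 = 35.4 kips; take 35.4 kips (rupture).
Tension yield (gross): A_g = 0.625×0.3125 = 0.19531 in². φR_n = 0.90 × 50 × 0.19531 = 8.8 kips.
Governing: min(16.2, 35.4, 8.8) = 8.8 kips → gross-section yield.

8.8 kips (gross-section yield governs)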